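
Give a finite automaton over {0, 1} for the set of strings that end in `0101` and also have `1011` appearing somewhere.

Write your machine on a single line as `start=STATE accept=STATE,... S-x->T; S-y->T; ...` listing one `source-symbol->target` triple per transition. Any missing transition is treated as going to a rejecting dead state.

start=q0; accept=q8; q0-0->q0; q0-1->q1; q1-0->q2; q1-1->q1; q2-0->q0; q2-1->q3; q3-0->q2; q3-1->q4; q4-0->q5; q4-1->q4; q5-0->q5; q5-1->q6; q6-0->q7; q6-1->q4; q7-0->q5; q7-1->q8; q8-0->q7; q8-1->q4

Build one automaton per condition and run them in lockstep. One (5 states) tracks how much of the suffix `0101` has currently been matched; the other (5 states) tracks whether and how much of `1011` has been seen. Each combined state is a pair, one component from each; accept when both components accept. Equivalent product states are then merged.
With 9 states:
        0   1  
>  q0   q0  q1 
   q1   q2  q1 
   q2   q0  q3 
   q3   q2  q4 
   q4   q5  q4 
   q5   q5  q6 
   q6   q7  q4 
   q7   q5  q8 
 * q8   q7  q4 
(> = start, * = accepting)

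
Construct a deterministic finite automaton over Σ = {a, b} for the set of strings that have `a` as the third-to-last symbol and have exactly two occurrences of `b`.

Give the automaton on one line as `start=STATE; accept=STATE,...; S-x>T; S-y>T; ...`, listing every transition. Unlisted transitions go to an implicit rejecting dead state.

Run two small machines in parallel and take their product. One (15 states) tracks the last 3 symbols read; the other (4 states) tracks the count of `b`s, saturating at 3. Each combined state is a pair, one component from each; accept when both components accept. After merging equivalent states the machine shrinks.
A 15-state machine:
          a    b  
>  s0     s1   s2 
   s1     s1   s3 
   s2     s4   s5 
   s3     s4   s6 
   s4     s7   s8 
   s5     s9  s10 
 * s6     s9  s10 
   s7     s7  s11 
   s8    s12  s10 
   s9    s13  s10 
   s10   s10  s10 
 * s11   s12  s10 
 * s12   s13  s10 
   s13   s14  s10 
 * s14   s14  s10 
(> = start, * = accepting)

start=s0; accept=s6,s11,s12,s14; s0-a>s1; s0-b>s2; s1-a>s1; s1-b>s3; s2-a>s4; s2-b>s5; s3-a>s4; s3-b>s6; s4-a>s7; s4-b>s8; s5-a>s9; s5-b>s10; s6-a>s9; s6-b>s10; s7-a>s7; s7-b>s11; s8-a>s12; s8-b>s10; s9-a>s13; s9-b>s10; s10-a>s10; s10-b>s10; s11-a>s12; s11-b>s10; s12-a>s13; s12-b>s10; s13-a>s14; s13-b>s10; s14-a>s14; s14-b>s10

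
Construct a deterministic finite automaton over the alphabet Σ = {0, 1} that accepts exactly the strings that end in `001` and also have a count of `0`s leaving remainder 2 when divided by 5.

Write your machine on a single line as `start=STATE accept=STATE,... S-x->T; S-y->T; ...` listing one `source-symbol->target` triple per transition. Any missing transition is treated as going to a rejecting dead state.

Handle the two conditions separately and then intersect. One (4 states) tracks how much of the suffix `001` has currently been matched; the other (5 states) tracks the count of `0`s modulo 5. Each combined state is a pair, one component from each; accept when both components accept. Equivalent product states are then merged.
        0   1  
>  S0   S1  S0 
   S1   S2  S3 
   S2   S4  S5 
   S3   S6  S3 
   S4   S7  S4 
 * S5   S4  S6 
   S6   S4  S6 
   S7   S0  S7 
(> = start, * = accepting)

start=S0; accept=S5; S0-0->S1; S0-1->S0; S1-0->S2; S1-1->S3; S2-0->S4; S2-1->S5; S3-0->S6; S3-1->S3; S4-0->S7; S4-1->S4; S5-0->S4; S5-1->S6; S6-0->S4; S6-1->S6; S7-0->S0; S7-1->S7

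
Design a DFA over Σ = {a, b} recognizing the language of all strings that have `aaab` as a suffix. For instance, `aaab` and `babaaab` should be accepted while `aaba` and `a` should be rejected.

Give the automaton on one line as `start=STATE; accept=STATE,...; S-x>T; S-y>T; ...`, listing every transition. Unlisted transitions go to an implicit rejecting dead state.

Remember how much of `aaab` the current input suffix matches. State q0 means no match yet; q1 means the last symbol is `a`; q2 means the last 2 symbols are `aa`; q3 means the last 3 symbols are `aaa`; q4 means the last 4 symbols are `aaab`. Only q4 accepts. On a mismatch, fall back to the longest proper suffix that is still a prefix of `aaab`.
With 5 states:
        a   b  
>  q0   q1  q0 
   q1   q2  q0 
   q2   q3  q0 
   q3   q3  q4 
 * q4   q1  q0 
(> = start, * = accepting)

start=q0; accept=q4; q0-a>q1; q0-b>q0; q1-a>q2; q1-b>q0; q2-a>q3; q2-b>q0; q3-a>q3; q3-b>q4; q4-a>q1; q4-b>q0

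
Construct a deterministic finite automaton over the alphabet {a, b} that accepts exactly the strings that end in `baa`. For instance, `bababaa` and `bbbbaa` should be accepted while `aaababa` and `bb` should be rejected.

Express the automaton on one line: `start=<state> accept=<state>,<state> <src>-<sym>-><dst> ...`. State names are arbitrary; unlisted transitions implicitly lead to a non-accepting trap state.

start=s0 accept=s3 s0-a->s0 s0-b->s1 s1-a->s2 s1-b->s1 s2-a->s3 s2-b->s1 s3-a->s0 s3-b->s1

Remember how much of `baa` the current input suffix matches. State s0 means no match yet; s1 means the last symbol is `b`; s2 means the last 2 symbols are `ba`; s3 means the last 3 symbols are `baa`. Only s3 accepts. On a mismatch, fall back to the longest proper suffix that is still a prefix of `baa`.
        a   b  
>  s0   s0  s1 
   s1   s2  s1 
   s2   s3  s1 
 * s3   s0  s1 
(> = start, * = accepting)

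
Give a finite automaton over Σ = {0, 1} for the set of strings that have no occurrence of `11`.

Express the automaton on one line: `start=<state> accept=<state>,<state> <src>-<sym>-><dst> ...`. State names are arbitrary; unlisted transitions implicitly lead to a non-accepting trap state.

start=S0 accept=S0,S1 S0-0->S0 S0-1->S1 S1-0->S0 S1-1->S2 S2-0->S2 S2-1->S2

This is the complement of 'contains `11`'. Use the same substring-matching states — S0 through S2 holding how much of `11` has just been matched — but flip the accepting set: everything except the trap S2 accepts.
        0   1  
>* S0   S0  S1 
 * S1   S0  S2 
   S2   S2  S2 
(> = start, * = accepting)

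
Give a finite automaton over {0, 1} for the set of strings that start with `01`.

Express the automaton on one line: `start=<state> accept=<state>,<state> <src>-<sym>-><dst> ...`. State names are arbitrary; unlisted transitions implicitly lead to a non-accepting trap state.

Walk along `01` while the input agrees: from q0 take `0` to q1, and so on. Any deviation drops to the rejecting sink q3. Once q2 is reached the prefix is confirmed and every continuation is accepted.
4 states suffice.
        0   1  
>  q0   q1  q3 
   q1   q3  q2 
 * q2   q2  q2 
   q3   q3  q3 
(> = start, * = accepting)

start=q0 accept=q2 q0-0->q1 q0-1->q3 q1-0->q3 q1-1->q2 q2-0->q2 q2-1->q2 q3-0->q3 q3-1->q3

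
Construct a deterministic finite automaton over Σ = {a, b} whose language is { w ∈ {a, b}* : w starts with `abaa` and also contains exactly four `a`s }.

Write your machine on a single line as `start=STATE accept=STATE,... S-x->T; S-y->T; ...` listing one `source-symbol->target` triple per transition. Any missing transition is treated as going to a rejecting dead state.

Run two small machines in parallel and take their product. The first has 6 states tracking whether the input so far still matches the prefix `abaa`; the second has 6 states tracking the count of `a`s, saturating at 5. A product state is a pair (one from each), accepting exactly when both do. After merging equivalent states the machine shrinks.
A 7-state machine:
        a   b  
>  q0   q1  q2 
   q1   q2  q3 
   q2   q2  q2 
   q3   q4  q2 
   q4   q5  q2 
   q5   q6  q5 
 * q6   q2  q6 
(> = start, * = accepting)

start=q0; accept=q6; q0-a->q1; q0-b->q2; q1-a->q2; q1-b->q3; q2-a->q2; q2-b->q2; q3-a->q4; q3-b->q2; q4-a->q5; q4-b->q2; q5-a->q6; q5-b->q5; q6-a->q2; q6-b->q6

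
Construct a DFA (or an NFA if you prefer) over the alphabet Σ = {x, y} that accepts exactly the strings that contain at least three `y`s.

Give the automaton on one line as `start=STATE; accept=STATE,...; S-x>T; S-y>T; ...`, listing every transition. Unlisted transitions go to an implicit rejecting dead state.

start=s0; accept=s3,s4; s0-x>s0; s0-y>s1; s1-x>s1; s1-y>s2; s2-x>s2; s2-y>s3; s3-x>s3; s3-y>s4; s4-x>s4; s4-y>s4

Count `y`s, saturating at 4: states s0 through s3 mean 0 through 3 `y`s seen; s4 means more than 3. Each `y` increments (capped at s4); other symbols loop. Accept from {s3, s4}.
A 5-state machine:
        x   y  
>  s0   s0  s1 
   s1   s1  s2 
   s2   s2  s3 
 * s3   s3  s4 
 * s4   s4  s4 
(> = start, * = accepting)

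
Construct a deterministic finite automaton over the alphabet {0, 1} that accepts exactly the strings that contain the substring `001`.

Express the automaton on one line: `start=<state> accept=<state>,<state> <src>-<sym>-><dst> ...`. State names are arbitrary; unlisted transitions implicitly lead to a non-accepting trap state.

start=S0 accept=S3 S0-0->S1 S0-1->S0 S1-0->S2 S1-1->S0 S2-0->S2 S2-1->S3 S3-0->S3 S3-1->S3

States S0..S2 record the length of the longest prefix of `001` that matches the current input suffix. Reaching S3 means `001` has been seen, and we stay there forever. Accept from S3.
        0   1  
>  S0   S1  S0 
   S1   S2  S0 
   S2   S2  S3 
 * S3   S3  S3 
(> = start, * = accepting)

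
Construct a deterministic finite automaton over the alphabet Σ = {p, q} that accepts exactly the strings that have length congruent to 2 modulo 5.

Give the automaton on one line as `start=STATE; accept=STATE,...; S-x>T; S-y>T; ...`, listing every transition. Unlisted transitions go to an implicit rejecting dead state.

start=s0; accept=s2; s0-p>s1; s0-q>s1; s1-p>s2; s1-q>s2; s2-p>s3; s2-q>s3; s3-p>s4; s3-q>s4; s4-p>s0; s4-q>s0

Only the length mod 5 matters, so use a 5-cycle: from any state, every input symbol moves to the next state, wrapping s4 back to s0. Mark s2 accepting.
With 5 states:
        p   q  
>  s0   s1  s1 
   s1   s2  s2 
 * s2   s3  s3 
   s3   s4  s4 
   s4   s0  s0 
(> = start, * = accepting)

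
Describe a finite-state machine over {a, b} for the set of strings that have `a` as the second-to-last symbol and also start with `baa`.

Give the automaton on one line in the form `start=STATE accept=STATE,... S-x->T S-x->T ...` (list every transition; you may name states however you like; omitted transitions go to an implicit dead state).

Build one automaton per condition and run them in lockstep. The first has 7 states tracking the last 2 symbols read; the second has 5 states tracking whether the input so far still matches the prefix `baa`. A product state is a pair (one from each), accepting exactly when both do. After merging equivalent states the machine shrinks.
An 8-state machine:
        a   b  
>  s0   s1  s2 
   s1   s1  s1 
   s2   s3  s1 
   s3   s4  s1 
 * s4   s4  s5 
 * s5   s6  s7 
   s6   s4  s5 
   s7   s6  s7 
(> = start, * = accepting)

start=s0 accept=s4,s5 s0-a->s1 s0-b->s2 s1-a->s1 s1-b->s1 s2-a->s3 s2-b->s1 s3-a->s4 s3-b->s1 s4-a->s4 s4-b->s5 s5-a->s6 s5-b->s7 s6-a->s4 s6-b->s5 s7-a->s6 s7-b->s7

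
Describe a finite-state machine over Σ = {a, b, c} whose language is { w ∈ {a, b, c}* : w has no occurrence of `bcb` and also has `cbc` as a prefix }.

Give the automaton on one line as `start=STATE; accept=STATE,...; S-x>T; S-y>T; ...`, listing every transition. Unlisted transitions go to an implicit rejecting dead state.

Handle the two conditions separately and then intersect. One (4 states) tracks partial matches of the forbidden pattern `bcb`; the other (5 states) tracks whether the input so far still matches the prefix `cbc`. Each combined state is a pair, one component from each; accept when both components accept. Minimizing collapses redundant product states.
With 7 states:
        a   b   c  
>  s0   s1  s1  s2 
   s1   s1  s1  s1 
   s2   s1  s3  s1 
   s3   s1  s1  s4 
 * s4   s5  s1  s5 
 * s5   s5  s6  s5 
 * s6   s5  s6  s4 
(> = start, * = accepting)

start=s0; accept=s4,s5,s6; s0-a>s1; s0-b>s1; s0-c>s2; s1-a>s1; s1-b>s1; s1-c>s1; s2-a>s1; s2-b>s3; s2-c>s1; s3-a>s1; s3-b>s1; s3-c>s4; s4-a>s5; s4-b>s1; s4-c>s5; s5-a>s5; s5-b>s6; s5-c>s5; s6-a>s5; s6-b>s6; s6-c>s4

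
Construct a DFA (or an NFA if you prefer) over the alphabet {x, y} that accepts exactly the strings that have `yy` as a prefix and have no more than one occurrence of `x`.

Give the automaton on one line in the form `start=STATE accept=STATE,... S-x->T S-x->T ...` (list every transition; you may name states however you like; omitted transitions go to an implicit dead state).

start=A accept=D,E A-x->B A-y->C B-x->B B-y->B C-x->B C-y->D D-x->E D-y->D E-x->B E-y->E

Handle the two conditions separately and then intersect. One (4 states) tracks whether the input so far still matches the prefix `yy`; the other (3 states) tracks the count of `x`s, saturating at 2. Each combined state is a pair, one component from each; accept when both components accept. Minimizing collapses redundant product states.
       x  y 
>  A   B  C 
   B   B  B 
   C   B  D 
 * D   E  D 
 * E   B  E 
(> = start, * = accepting)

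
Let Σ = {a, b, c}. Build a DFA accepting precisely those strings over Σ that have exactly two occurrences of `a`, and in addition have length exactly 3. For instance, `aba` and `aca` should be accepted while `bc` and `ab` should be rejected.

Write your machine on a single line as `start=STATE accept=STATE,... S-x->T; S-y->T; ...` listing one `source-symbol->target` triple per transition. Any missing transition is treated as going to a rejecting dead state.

start=S0; accept=S7; S0-a->S1; S0-b->S2; S0-c->S2; S1-a->S3; S1-b->S4; S1-c->S4; S2-a->S4; S2-b->S5; S2-c->S5; S3-a->S6; S3-b->S7; S3-c->S7; S4-a->S7; S4-b->S8; S4-c->S8; S5-a->S8; S5-b->S9; S5-c->S9; S6-a->S10; S6-b->S10; S6-c->S10; S7-a->S10; S7-b->S11; S7-c->S11; S8-a->S11; S8-b->S12; S8-c->S12; S9-a->S12; S9-b->S13; S9-c->S13; S10-a->S10; S10-b->S10; S10-c->S10; S11-a->S10; S11-b->S11; S11-c->S11; S12-a->S11; S12-b->S12; S12-c->S12; S13-a->S12; S13-b->S13; S13-c->S13

Build one automaton per condition and run them in lockstep. One (4 states) tracks the count of `a`s, saturating at 3; the other (5 states) tracks the input length, saturating at 4. Each combined state is a pair, one component from each; accept when both components accept.
A 14-state machine:
          a    b    c  
>  S0     S1   S2   S2 
   S1     S3   S4   S4 
   S2     S4   S5   S5 
   S3     S6   S7   S7 
   S4     S7   S8   S8 
   S5     S8   S9   S9 
   S6    S10  S10  S10 
 * S7    S10  S11  S11 
   S8    S11  S12  S12 
   S9    S12  S13  S13 
   S10   S10  S10  S10 
   S11   S10  S11  S11 
   S12   S11  S12  S12 
   S13   S12  S13  S13 
(> = start, * = accepting)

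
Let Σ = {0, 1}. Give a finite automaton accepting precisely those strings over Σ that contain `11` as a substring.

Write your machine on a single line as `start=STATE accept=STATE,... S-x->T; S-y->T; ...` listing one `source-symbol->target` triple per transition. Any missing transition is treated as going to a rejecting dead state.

States q0..q1 record the length of the longest prefix of `11` that matches the current input suffix. Reaching q2 means `11` has been seen, and we stay there forever. Accept from q2.
        0   1  
>  q0   q0  q1 
   q1   q0  q2 
 * q2   q2  q2 
(> = start, * = accepting)

start=q0; accept=q2; q0-0->q0; q0-1->q1; q1-0->q0; q1-1->q2; q2-0->q2; q2-1->q2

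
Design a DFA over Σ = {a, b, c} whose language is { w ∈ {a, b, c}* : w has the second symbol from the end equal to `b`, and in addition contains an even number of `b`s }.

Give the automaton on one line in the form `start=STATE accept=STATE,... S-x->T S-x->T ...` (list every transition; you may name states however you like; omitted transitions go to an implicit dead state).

start=q0 accept=q3,q5 q0-a->q0 q0-b->q1 q0-c->q0 q1-a->q2 q1-b->q3 q1-c->q2 q2-a->q2 q2-b->q4 q2-c->q2 q3-a->q5 q3-b->q1 q3-c->q5 q4-a->q5 q4-b->q1 q4-c->q5 q5-a->q0 q5-b->q1 q5-c->q0

Build one automaton per condition and run them in lockstep. The first has 13 states tracking the last 2 symbols read; the second has 2 states tracking the count of `b`s modulo 2. A product state is a pair (one from each), accepting exactly when both do. Equivalent product states are then merged.
With 6 states:
        a   b   c  
>  q0   q0  q1  q0 
   q1   q2  q3  q2 
   q2   q2  q4  q2 
 * q3   q5  q1  q5 
   q4   q5  q1  q5 
 * q5   q0  q1  q0 
(> = start, * = accepting)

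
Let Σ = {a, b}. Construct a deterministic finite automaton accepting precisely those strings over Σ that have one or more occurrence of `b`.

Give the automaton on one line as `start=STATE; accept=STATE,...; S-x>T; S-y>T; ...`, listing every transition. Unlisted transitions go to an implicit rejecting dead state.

Count `b`s, saturating at 2: state q0 means no `b` yet, q1 means one `b` seen, q2 means more than one. Each `b` increments (capped at q2); other symbols loop. Accept from {q1, q2}.
With 3 states:
        a   b  
>  q0   q0  q1 
 * q1   q1  q2 
 * q2   q2  q2 
(> = start, * = accepting)

start=q0; accept=q1,q2; q0-a>q0; q0-b>q1; q1-a>q1; q1-b>q2; q2-a>q2; q2-b>q2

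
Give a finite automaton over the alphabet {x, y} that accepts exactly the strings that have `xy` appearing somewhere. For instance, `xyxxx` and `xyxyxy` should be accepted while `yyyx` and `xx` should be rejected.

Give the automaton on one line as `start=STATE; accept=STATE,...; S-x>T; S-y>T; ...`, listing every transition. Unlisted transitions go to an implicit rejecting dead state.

start=s0; accept=s2; s0-x>s1; s0-y>s0; s1-x>s1; s1-y>s2; s2-x>s2; s2-y>s2

Track how much of `xy` has been matched so far: state s0 is no progress, s2 is the absorbing accept state reached once `xy` has occurred. Intermediate states record partial matches; on a mismatch, fall back to the longest reusable overlap.
        x   y  
>  s0   s1  s0 
   s1   s1  s2 
 * s2   s2  s2 
(> = start, * = accepting)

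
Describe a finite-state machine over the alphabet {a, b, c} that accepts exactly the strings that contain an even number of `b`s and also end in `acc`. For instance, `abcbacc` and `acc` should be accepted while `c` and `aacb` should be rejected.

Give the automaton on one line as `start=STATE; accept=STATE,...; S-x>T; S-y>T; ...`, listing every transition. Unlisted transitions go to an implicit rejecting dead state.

Handle the two conditions separately and then intersect. The first has 2 states tracking the count of `b`s modulo 2; the second has 4 states tracking how much of the suffix `acc` has currently been matched. A product state is a pair (one from each), accepting exactly when both do.
With 8 states:
        a   b   c  
>  q0   q1  q2  q0 
   q1   q1  q2  q3 
   q2   q4  q0  q2 
   q3   q1  q2  q5 
   q4   q4  q0  q6 
 * q5   q1  q2  q0 
   q6   q4  q0  q7 
   q7   q4  q0  q2 
(> = start, * = accepting)

start=q0; accept=q5; q0-a>q1; q0-b>q2; q0-c>q0; q1-a>q1; q1-b>q2; q1-c>q3; q2-a>q4; q2-b>q0; q2-c>q2; q3-a>q1; q3-b>q2; q3-c>q5; q4-a>q4; q4-b>q0; q4-c>q6; q5-a>q1; q5-b>q2; q5-c>q0; q6-a>q4; q6-b>q0; q6-c>q7; q7-a>q4; q7-b>q0; q7-c>q2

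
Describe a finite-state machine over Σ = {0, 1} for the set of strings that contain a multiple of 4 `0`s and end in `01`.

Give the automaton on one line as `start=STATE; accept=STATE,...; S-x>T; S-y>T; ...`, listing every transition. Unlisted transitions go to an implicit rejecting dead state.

start=S0; accept=S5; S0-0>S1; S0-1>S0; S1-0>S2; S1-1>S1; S2-0>S3; S2-1>S2; S3-0>S4; S3-1>S3; S4-0>S1; S4-1>S5; S5-0>S1; S5-1>S0

Run two small machines in parallel and take their product. The first has 4 states tracking the count of `0`s modulo 4; the second has 3 states tracking how much of the suffix `01` has currently been matched. A product state is a pair (one from each), accepting exactly when both do. After merging equivalent states the machine shrinks.
With 6 states:
        0   1  
>  S0   S1  S0 
   S1   S2  S1 
   S2   S3  S2 
   S3   S4  S3 
   S4   S1  S5 
 * S5   S1  S0 
(> = start, * = accepting)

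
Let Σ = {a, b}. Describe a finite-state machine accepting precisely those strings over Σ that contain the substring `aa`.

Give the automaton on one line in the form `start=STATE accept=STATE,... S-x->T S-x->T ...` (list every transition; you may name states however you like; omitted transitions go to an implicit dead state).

start=q0 accept=q2 q0-a->q1 q0-b->q0 q1-a->q2 q1-b->q0 q2-a->q2 q2-b->q2

States q0..q1 record the length of the longest prefix of `aa` that matches the current input suffix. Reaching q2 means `aa` has been seen, and we stay there forever. Accept from q2.
        a   b  
>  q0   q1  q0 
   q1   q2  q0 
 * q2   q2  q2 
(> = start, * = accepting)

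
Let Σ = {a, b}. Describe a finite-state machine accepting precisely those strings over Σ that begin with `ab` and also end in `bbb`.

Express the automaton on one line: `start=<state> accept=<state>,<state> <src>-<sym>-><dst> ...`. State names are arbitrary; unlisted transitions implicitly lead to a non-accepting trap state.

Handle the two conditions separately and then intersect. The first has 4 states tracking whether the input so far still matches the prefix `ab`; the second has 4 states tracking how much of the suffix `bbb` has currently been matched. A product state is a pair (one from each), accepting exactly when both do.
10 states suffice.
        a   b  
>  S0   S1  S2 
   S1   S3  S4 
   S2   S3  S5 
   S3   S3  S2 
   S4   S6  S7 
   S5   S3  S8 
   S6   S6  S4 
   S7   S6  S9 
   S8   S3  S8 
 * S9   S6  S9 
(> = start, * = accepting)

start=S0 accept=S9 S0-a->S1 S0-b->S2 S1-a->S3 S1-b->S4 S2-a->S3 S2-b->S5 S3-a->S3 S3-b->S2 S4-a->S6 S4-b->S7 S5-a->S3 S5-b->S8 S6-a->S6 S6-b->S4 S7-a->S6 S7-b->S9 S8-a->S3 S8-b->S8 S9-a->S6 S9-b->S9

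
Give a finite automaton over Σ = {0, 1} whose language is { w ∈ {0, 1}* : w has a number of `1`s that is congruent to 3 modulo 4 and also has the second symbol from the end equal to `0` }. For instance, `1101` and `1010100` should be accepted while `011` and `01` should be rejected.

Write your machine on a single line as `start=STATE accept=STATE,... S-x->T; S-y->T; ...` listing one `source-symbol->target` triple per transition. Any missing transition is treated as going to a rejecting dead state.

Build one automaton per condition and run them in lockstep. The first has 4 states tracking the count of `1`s modulo 4; the second has 7 states tracking the last 2 symbols read. A product state is a pair (one from each), accepting exactly when both do.
With 19 states:
          0    1  
>  q0     q1   q2 
   q1     q3   q4 
   q2     q5   q6 
   q3     q3   q4 
   q4     q5   q6 
   q5     q7   q8 
   q6     q9  q10 
   q7     q7   q8 
   q8     q9  q10 
   q9    q11  q12 
   q10   q13  q14 
   q11   q11  q12 
 * q12   q13  q14 
   q13   q15  q16 
   q14   q17  q18 
 * q15   q15  q16 
   q16   q17  q18 
   q17    q3   q4 
   q18    q5   q6 
(> = start, * = accepting)

start=q0; accept=q12,q15; q0-0->q1; q0-1->q2; q1-0->q3; q1-1->q4; q2-0->q5; q2-1->q6; q3-0->q3; q3-1->q4; q4-0->q5; q4-1->q6; q5-0->q7; q5-1->q8; q6-0->q9; q6-1->q10; q7-0->q7; q7-1->q8; q8-0->q9; q8-1->q10; q9-0->q11; q9-1->q12; q10-0->q13; q10-1->q14; q11-0->q11; q11-1->q12; q12-0->q13; q12-1->q14; q13-0->q15; q13-1->q16; q14-0->q17; q14-1->q18; q15-0->q15; q15-1->q16; q16-0->q17; q16-1->q18; q17-0->q3; q17-1->q4; q18-0->q5; q18-1->q6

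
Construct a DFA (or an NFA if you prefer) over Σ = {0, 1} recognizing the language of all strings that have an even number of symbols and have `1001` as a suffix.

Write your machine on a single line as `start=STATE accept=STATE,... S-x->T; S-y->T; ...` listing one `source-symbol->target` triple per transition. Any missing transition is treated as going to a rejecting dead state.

Handle the two conditions separately and then intersect. The first has 2 states tracking the input length modulo 2; the second has 5 states tracking how much of the suffix `1001` has currently been matched. A product state is a pair (one from each), accepting exactly when both do. After merging equivalent states the machine shrinks.
With 6 states:
        0   1  
>  q0   q1  q2 
   q1   q0  q0 
   q2   q3  q0 
   q3   q4  q2 
   q4   q0  q5 
 * q5   q1  q2 
(> = start, * = accepting)

start=q0; accept=q5; q0-0->q1; q0-1->q2; q1-0->q0; q1-1->q0; q2-0->q3; q2-1->q0; q3-0->q4; q3-1->q2; q4-0->q0; q4-1->q5; q5-0->q1; q5-1->q2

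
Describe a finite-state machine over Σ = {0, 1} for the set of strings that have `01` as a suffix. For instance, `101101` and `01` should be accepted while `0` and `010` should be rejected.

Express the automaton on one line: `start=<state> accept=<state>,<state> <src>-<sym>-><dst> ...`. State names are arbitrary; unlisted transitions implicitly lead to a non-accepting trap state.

start=s0 accept=s2 s0-0->s1 s0-1->s0 s1-0->s1 s1-1->s2 s2-0->s1 s2-1->s0

Remember how much of `01` the current input suffix matches. State s0 means no match yet; s1 means the last symbol is `0`; s2 means the last 2 symbols are `01`. Only s2 accepts. On a mismatch, fall back to the longest proper suffix that is still a prefix of `01`.
        0   1  
>  s0   s1  s0 
   s1   s1  s2 
 * s2   s1  s0 
(> = start, * = accepting)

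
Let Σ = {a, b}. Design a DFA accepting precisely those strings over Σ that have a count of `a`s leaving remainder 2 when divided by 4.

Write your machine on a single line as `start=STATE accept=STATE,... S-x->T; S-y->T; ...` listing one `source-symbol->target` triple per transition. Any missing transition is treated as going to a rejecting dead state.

The only thing that matters is how many `a`s have appeared, reduced mod 4. Use one state per residue: q0 for 0, …, q3 for 3. Reading `a` moves to the next residue; anything else stays put. q2 is accepting.
        a   b  
>  q0   q1  q0 
   q1   q2  q1 
 * q2   q3  q2 
   q3   q0  q3 
(> = start, * = accepting)

start=q0; accept=q2; q0-a->q1; q0-b->q0; q1-a->q2; q1-b->q1; q2-a->q3; q2-b->q2; q3-a->q0; q3-b->q3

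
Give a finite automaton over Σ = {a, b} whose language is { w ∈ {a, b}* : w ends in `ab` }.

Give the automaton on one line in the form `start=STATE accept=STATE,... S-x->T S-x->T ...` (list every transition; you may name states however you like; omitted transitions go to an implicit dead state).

start=q0 accept=q2 q0-a->q1 q0-b->q0 q1-a->q1 q1-b->q2 q2-a->q1 q2-b->q0

Remember how much of `ab` the current input suffix matches. State q0 means no match yet; q1 means the last symbol is `a`; q2 means the last 2 symbols are `ab`. Only q2 accepts. On a mismatch, fall back to the longest proper suffix that is still a prefix of `ab`.
        a   b  
>  q0   q1  q0 
   q1   q1  q2 
 * q2   q1  q0 
(> = start, * = accepting)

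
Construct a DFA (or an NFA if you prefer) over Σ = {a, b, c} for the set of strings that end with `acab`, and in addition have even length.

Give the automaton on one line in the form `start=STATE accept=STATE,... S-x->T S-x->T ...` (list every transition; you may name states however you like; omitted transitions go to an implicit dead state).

start=q0 accept=q5 q0-a->q1 q0-b->q2 q0-c->q2 q1-a->q0 q1-b->q0 q1-c->q3 q2-a->q0 q2-b->q0 q2-c->q0 q3-a->q4 q3-b->q2 q3-c->q2 q4-a->q0 q4-b->q5 q4-c->q3 q5-a->q1 q5-b->q2 q5-c->q2

Handle the two conditions separately and then intersect. One (5 states) tracks how much of the suffix `acab` has currently been matched; the other (2 states) tracks the input length modulo 2. Each combined state is a pair, one component from each; accept when both components accept. Equivalent product states are then merged.
With 6 states:
        a   b   c  
>  q0   q1  q2  q2 
   q1   q0  q0  q3 
   q2   q0  q0  q0 
   q3   q4  q2  q2 
   q4   q0  q5  q3 
 * q5   q1  q2  q2 
(> = start, * = accepting)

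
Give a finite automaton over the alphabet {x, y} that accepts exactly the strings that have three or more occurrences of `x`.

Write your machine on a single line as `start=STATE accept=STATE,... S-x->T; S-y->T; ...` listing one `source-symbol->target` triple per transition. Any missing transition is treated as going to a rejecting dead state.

start=A; accept=D,E; A-x->B; A-y->A; B-x->C; B-y->B; C-x->D; C-y->C; D-x->E; D-y->D; E-x->E; E-y->E

Count `x`s, saturating at 4: states A through D mean 0 through 3 `x`s seen; E means more than 3. Each `x` increments (capped at E); other symbols loop. Accept from {D, E}.
With 5 states:
       x  y 
>  A   B  A 
   B   C  B 
   C   D  C 
 * D   E  D 
 * E   E  E 
(> = start, * = accepting)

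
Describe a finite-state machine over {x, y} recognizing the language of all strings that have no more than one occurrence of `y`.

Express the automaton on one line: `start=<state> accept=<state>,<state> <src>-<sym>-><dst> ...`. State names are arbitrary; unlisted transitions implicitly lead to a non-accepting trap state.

Only the number of `y`s matters, and only up to 2. Make a chain s0 → s1 → s2 advanced by each `y` (with s2 absorbing); every other symbol self-loops. The accepting set is {s0, s1}.
A 3-state machine:
        x   y  
>* s0   s0  s1 
 * s1   s1  s2 
   s2   s2  s2 
(> = start, * = accepting)

start=s0 accept=s0,s1 s0-x->s0 s0-y->s1 s1-x->s1 s1-y->s2 s2-x->s2 s2-y->s2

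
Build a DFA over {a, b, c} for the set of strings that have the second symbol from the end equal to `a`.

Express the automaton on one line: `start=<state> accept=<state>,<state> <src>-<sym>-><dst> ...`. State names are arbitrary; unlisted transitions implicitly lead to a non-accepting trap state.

start=S0 accept=S4,S5,S6 S0-a->S1 S0-b->S2 S0-c->S3 S1-a->S4 S1-b->S5 S1-c->S6 S2-a->S7 S2-b->S8 S2-c->S9 S3-a->S10 S3-b->S11 S3-c->S12 S4-a->S4 S4-b->S5 S4-c->S6 S5-a->S7 S5-b->S8 S5-c->S9 S6-a->S10 S6-b->S11 S6-c->S12 S7-a->S4 S7-b->S5 S7-c->S6 S8-a->S7 S8-b->S8 S8-c->S9 S9-a->S10 S9-b->S11 S9-c->S12 S10-a->S4 S10-b->S5 S10-c->S6 S11-a->S7 S11-b->S8 S11-c->S9 S12-a->S10 S12-b->S11 S12-c->S12

Because acceptance depends on a position counted from the end, the machine has to buffer the most recent 2 symbols. Make each state the string of the last up-to-2 symbols read; on input `x` shift the window left and append `x`. Accept when the buffered window has length 2 and begins with `a`.
With 13 states:
          a    b    c  
>  S0     S1   S2   S3 
   S1     S4   S5   S6 
   S2     S7   S8   S9 
   S3    S10  S11  S12 
 * S4     S4   S5   S6 
 * S5     S7   S8   S9 
 * S6    S10  S11  S12 
   S7     S4   S5   S6 
   S8     S7   S8   S9 
   S9    S10  S11  S12 
   S10    S4   S5   S6 
   S11    S7   S8   S9 
   S12   S10  S11  S12 
(> = start, * = accepting)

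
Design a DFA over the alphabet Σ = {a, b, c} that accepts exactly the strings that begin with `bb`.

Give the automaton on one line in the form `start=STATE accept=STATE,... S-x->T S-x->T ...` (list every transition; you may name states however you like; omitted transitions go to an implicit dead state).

Check the first 2 symbols one by one: S0 through S1 record how many have matched `bb` so far; any wrong symbol goes to the dead state S3. After all 2 match we enter the accepting sink S2.
        a   b   c  
>  S0   S3  S1  S3 
   S1   S3  S2  S3 
 * S2   S2  S2  S2 
   S3   S3  S3  S3 
(> = start, * = accepting)

start=S0 accept=S2 S0-a->S3 S0-b->S1 S0-c->S3 S1-a->S3 S1-b->S2 S1-c->S3 S2-a->S2 S2-b->S2 S2-c->S2 S3-a->S3 S3-b->S3 S3-c->S3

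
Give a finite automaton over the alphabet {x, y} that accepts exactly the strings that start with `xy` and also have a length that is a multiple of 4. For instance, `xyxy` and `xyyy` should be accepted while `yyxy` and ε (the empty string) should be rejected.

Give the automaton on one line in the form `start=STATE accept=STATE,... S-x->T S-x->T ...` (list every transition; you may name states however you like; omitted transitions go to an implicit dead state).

start=A accept=F A-x->B A-y->C B-x->C B-y->D C-x->C C-y->C D-x->E D-y->E E-x->F E-y->F F-x->G F-y->G G-x->D G-y->D

Handle the two conditions separately and then intersect. The first has 4 states tracking whether the input so far still matches the prefix `xy`; the second has 4 states tracking the input length modulo 4. A product state is a pair (one from each), accepting exactly when both do. Minimizing collapses redundant product states.
7 states suffice.
       x  y 
>  A   B  C 
   B   C  D 
   C   C  C 
   D   E  E 
   E   F  F 
 * F   G  G 
   G   D  D 
(> = start, * = accepting)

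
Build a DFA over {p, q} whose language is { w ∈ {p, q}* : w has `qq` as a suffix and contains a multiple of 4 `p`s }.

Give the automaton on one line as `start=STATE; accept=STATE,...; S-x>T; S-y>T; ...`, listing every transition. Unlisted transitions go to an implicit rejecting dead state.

Run two small machines in parallel and take their product. One (3 states) tracks how much of the suffix `qq` has currently been matched; the other (4 states) tracks the count of `p`s modulo 4. Each combined state is a pair, one component from each; accept when both components accept. Equivalent product states are then merged.
        p   q  
>  S0   S1  S2 
   S1   S3  S1 
   S2   S1  S4 
   S3   S5  S3 
 * S4   S1  S4 
   S5   S0  S5 
(> = start, * = accepting)

start=S0; accept=S4; S0-p>S1; S0-q>S2; S1-p>S3; S1-q>S1; S2-p>S1; S2-q>S4; S3-p>S5; S3-q>S3; S4-p>S1; S4-q>S4; S5-p>S0; S5-q>S5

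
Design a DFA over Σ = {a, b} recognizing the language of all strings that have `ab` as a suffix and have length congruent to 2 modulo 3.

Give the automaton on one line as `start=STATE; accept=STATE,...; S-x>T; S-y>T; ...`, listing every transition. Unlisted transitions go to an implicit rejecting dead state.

Run two small machines in parallel and take their product. One (3 states) tracks how much of the suffix `ab` has currently been matched; the other (3 states) tracks the input length modulo 3. Each combined state is a pair, one component from each; accept when both components accept. Equivalent product states are then merged.
With 5 states:
        a   b  
>  q0   q1  q2 
   q1   q3  q4 
   q2   q3  q3 
   q3   q0  q0 
 * q4   q0  q0 
(> = start, * = accepting)

start=q0; accept=q4; q0-a>q1; q0-b>q2; q1-a>q3; q1-b>q4; q2-a>q3; q2-b>q3; q3-a>q0; q3-b>q0; q4-a>q0; q4-b>q0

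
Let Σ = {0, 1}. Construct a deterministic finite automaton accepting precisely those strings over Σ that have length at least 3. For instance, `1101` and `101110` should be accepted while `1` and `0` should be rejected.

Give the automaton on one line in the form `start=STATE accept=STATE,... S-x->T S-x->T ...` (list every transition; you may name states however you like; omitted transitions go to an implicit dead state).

start=q0 accept=q3,q4 q0-0->q1 q0-1->q1 q1-0->q2 q1-1->q2 q2-0->q3 q2-1->q3 q3-0->q4 q3-1->q4 q4-0->q4 q4-1->q4

We only need to distinguish lengths 0, 1, …, 3, and '>3'. Chain q0 → q1 → q2 → q3 → q4 on every symbol, with q4 looping. Accepting states: {q3, q4}.
A 5-state machine:
        0   1  
>  q0   q1  q1 
   q1   q2  q2 
   q2   q3  q3 
 * q3   q4  q4 
 * q4   q4  q4 
(> = start, * = accepting)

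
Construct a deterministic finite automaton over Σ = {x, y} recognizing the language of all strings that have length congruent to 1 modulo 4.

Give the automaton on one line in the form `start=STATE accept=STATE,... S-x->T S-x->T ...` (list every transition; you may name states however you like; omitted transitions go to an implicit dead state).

start=q0 accept=q1 q0-x->q1 q0-y->q1 q1-x->q2 q1-y->q2 q2-x->q3 q2-y->q3 q3-x->q0 q3-y->q0

Only the length mod 4 matters, so use a 4-cycle: from any state, every input symbol moves to the next state, wrapping q3 back to q0. Mark q1 accepting.
4 states suffice.
        x   y  
>  q0   q1  q1 
 * q1   q2  q2 
   q2   q3  q3 
   q3   q0  q0 
(> = start, * = accepting)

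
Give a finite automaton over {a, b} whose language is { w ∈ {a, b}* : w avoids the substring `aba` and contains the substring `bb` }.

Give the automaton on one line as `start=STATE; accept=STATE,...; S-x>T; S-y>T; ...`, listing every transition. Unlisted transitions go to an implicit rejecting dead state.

start=s0; accept=s4,s6,s8; s0-a>s1; s0-b>s2; s1-a>s1; s1-b>s3; s2-a>s1; s2-b>s4; s3-a>s5; s3-b>s4; s4-a>s6; s4-b>s4; s5-a>s5; s5-b>s7; s6-a>s6; s6-b>s8; s7-a>s5; s7-b>s9; s8-a>s9; s8-b>s4; s9-a>s9; s9-b>s9

Build one automaton per condition and run them in lockstep. One (4 states) tracks partial matches of the forbidden pattern `aba`; the other (3 states) tracks whether and how much of `bb` has been seen. Each combined state is a pair, one component from each; accept when both components accept.
        a   b  
>  s0   s1  s2 
   s1   s1  s3 
   s2   s1  s4 
   s3   s5  s4 
 * s4   s6  s4 
   s5   s5  s7 
 * s6   s6  s8 
   s7   s5  s9 
 * s8   s9  s4 
   s9   s9  s9 
(> = start, * = accepting)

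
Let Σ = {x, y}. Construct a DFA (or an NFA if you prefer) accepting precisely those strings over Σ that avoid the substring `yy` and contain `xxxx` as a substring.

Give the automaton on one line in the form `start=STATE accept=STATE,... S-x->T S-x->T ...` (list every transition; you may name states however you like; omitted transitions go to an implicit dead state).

Build one automaton per condition and run them in lockstep. One (3 states) tracks partial matches of the forbidden pattern `yy`; the other (5 states) tracks whether and how much of `xxxx` has been seen. Each combined state is a pair, one component from each; accept when both components accept. Minimizing collapses redundant product states.
With 8 states:
       x  y 
>  A   B  C 
   B   D  C 
   C   B  E 
   D   F  C 
   E   E  E 
   F   G  C 
 * G   G  H 
 * H   G  E 
(> = start, * = accepting)

start=A accept=G,H A-x->B A-y->C B-x->D B-y->C C-x->B C-y->E D-x->F D-y->C E-x->E E-y->E F-x->G F-y->C G-x->G G-y->H H-x->G H-y->E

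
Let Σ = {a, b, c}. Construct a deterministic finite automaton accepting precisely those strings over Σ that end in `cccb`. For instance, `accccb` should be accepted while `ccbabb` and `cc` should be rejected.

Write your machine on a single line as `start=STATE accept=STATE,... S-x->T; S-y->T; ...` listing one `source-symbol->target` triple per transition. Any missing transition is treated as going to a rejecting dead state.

Remember how much of `cccb` the current input suffix matches. State S0 means no match yet; S1 means the last symbol is `c`; S2 means the last 2 symbols are `cc`; S3 means the last 3 symbols are `ccc`; S4 means the last 4 symbols are `cccb`. Only S4 accepts. On a mismatch, fall back to the longest proper suffix that is still a prefix of `cccb`.
        a   b   c  
>  S0   S0  S0  S1 
   S1   S0  S0  S2 
   S2   S0  S0  S3 
   S3   S0  S4  S3 
 * S4   S0  S0  S1 
(> = start, * = accepting)

start=S0; accept=S4; S0-a->S0; S0-b->S0; S0-c->S1; S1-a->S0; S1-b->S0; S1-c->S2; S2-a->S0; S2-b->S0; S2-c->S3; S3-a->S0; S3-b->S4; S3-c->S3; S4-a->S0; S4-b->S0; S4-c->S1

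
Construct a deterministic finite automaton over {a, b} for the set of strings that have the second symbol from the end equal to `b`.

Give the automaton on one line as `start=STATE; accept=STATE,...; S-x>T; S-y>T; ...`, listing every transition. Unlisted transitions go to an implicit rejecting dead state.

A DFA must remember the last 2 symbols (since which symbol is second-to-last isn't known until the input ends). Use one state per possible window of the last ≤2 symbols; accept from those whose window starts with `b`.
With 7 states:
        a   b  
>  S0   S1  S2 
   S1   S3  S4 
   S2   S5  S6 
   S3   S3  S4 
   S4   S5  S6 
 * S5   S3  S4 
 * S6   S5  S6 
(> = start, * = accepting)

start=S0; accept=S5,S6; S0-a>S1; S0-b>S2; S1-a>S3; S1-b>S4; S2-a>S5; S2-b>S6; S3-a>S3; S3-b>S4; S4-a>S5; S4-b>S6; S5-a>S3; S5-b>S4; S6-a>S5; S6-b>S6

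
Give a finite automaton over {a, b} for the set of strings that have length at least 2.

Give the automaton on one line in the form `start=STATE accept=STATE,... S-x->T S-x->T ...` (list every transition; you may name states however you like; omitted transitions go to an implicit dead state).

start=s0 accept=s2,s3 s0-a->s1 s0-b->s1 s1-a->s2 s1-b->s2 s2-a->s3 s2-b->s3 s3-a->s3 s3-b->s3

Count input length up to 3: every symbol moves from s0 toward s3, which means 'more than 2' and absorbs. Accept from {s2, s3}.
4 states suffice.
        a   b  
>  s0   s1  s1 
   s1   s2  s2 
 * s2   s3  s3 
 * s3   s3  s3 
(> = start, * = accepting)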